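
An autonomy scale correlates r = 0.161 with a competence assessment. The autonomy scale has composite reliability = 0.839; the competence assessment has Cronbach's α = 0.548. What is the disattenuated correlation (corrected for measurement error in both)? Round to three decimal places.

0.237

r_true = r_obs / √(r_xx · r_yy) = 0.161 / √(0.839 × 0.548) = 0.161 / √0.459772 = 0.161 / 0.6781 ≈ 0.237.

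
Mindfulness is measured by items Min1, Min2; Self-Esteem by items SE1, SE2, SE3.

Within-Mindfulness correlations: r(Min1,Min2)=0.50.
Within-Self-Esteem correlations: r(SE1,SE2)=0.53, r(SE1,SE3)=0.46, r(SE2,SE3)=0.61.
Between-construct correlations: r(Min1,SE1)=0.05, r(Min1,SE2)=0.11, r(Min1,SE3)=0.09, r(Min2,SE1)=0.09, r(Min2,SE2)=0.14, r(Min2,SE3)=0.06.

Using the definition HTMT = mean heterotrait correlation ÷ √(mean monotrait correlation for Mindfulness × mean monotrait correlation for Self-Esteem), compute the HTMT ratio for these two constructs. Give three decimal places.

Mean heterotrait r = 0.54/6 = 0.0900.
Mean within-Min = 0.50/1 = 0.5000; mean within-SE = 1.60/3 = 0.5333.
Geometric mean = √(0.5000 × 0.5333) = 0.5164.
HTMT = 0.0900 / 0.5164 = 0.174.

0.174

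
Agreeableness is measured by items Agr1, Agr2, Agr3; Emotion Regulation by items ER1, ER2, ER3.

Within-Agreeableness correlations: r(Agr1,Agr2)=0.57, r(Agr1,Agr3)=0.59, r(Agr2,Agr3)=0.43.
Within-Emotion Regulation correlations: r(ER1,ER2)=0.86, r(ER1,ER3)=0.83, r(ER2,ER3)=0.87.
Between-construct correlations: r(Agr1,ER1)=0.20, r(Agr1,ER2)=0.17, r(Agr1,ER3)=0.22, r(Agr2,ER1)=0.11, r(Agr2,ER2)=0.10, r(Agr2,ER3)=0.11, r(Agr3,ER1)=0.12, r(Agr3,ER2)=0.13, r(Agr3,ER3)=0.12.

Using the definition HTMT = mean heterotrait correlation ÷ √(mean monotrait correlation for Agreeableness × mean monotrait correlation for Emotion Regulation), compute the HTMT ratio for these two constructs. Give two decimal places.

Mean between = 1.28/9 = 0.1422.
Mean within-Agr = 1.59/3 = 0.5300; mean within-ER = 2.56/3 = 0.8533.
Geometric mean = √(0.5300 × 0.8533) = 0.6725.
HTMT = 0.1422 / 0.6725 = 0.21.

0.21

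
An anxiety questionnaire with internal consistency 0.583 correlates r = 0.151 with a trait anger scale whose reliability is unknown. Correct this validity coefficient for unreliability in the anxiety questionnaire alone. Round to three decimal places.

Single correction: r_c = r_obs / √r_xx = 0.151 / √0.583 = 0.151 / 0.7635 ≈ 0.198.

0.198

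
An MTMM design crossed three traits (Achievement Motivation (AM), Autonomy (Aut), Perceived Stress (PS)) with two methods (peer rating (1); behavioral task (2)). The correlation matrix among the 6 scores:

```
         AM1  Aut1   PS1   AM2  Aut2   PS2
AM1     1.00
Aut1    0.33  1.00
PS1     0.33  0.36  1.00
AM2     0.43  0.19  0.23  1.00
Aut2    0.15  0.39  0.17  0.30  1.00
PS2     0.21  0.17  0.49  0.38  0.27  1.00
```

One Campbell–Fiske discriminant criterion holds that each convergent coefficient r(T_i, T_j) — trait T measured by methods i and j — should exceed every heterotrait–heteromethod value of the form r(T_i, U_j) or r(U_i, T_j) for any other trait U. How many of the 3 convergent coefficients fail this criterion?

Convergent coefficients and their comparison sets:
AM (methods 1·2): 0.43 vs {0.15, 0.19, 0.21, 0.23} → pass.
Aut (methods 1·2): 0.39 vs {0.19, 0.15, 0.17, 0.17} → pass.
PS (methods 1·2): 0.49 vs {0.23, 0.21, 0.17, 0.17} → pass.
0 of 3 fail.

0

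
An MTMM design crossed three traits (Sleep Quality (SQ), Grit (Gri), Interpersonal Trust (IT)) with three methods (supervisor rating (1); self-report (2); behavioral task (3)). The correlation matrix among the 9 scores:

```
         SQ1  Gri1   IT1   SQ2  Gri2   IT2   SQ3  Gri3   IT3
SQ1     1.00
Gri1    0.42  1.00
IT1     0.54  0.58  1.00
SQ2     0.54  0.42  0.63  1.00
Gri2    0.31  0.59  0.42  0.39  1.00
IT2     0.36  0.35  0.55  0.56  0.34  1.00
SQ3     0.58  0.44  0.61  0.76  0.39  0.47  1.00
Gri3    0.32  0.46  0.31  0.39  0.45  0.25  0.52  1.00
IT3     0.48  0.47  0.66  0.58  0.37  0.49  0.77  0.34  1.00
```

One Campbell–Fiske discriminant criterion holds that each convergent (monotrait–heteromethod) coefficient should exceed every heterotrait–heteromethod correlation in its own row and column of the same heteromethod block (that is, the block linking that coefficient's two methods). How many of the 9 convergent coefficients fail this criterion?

Convergent coefficients and their comparison sets:
SQ (methods 1·2): 0.54 vs {0.31, 0.42, 0.36, 0.63} → fail.
SQ (methods 1·3): 0.58 vs {0.32, 0.44, 0.48, 0.61} → fail.
SQ (methods 2·3): 0.76 vs {0.39, 0.39, 0.58, 0.47} → pass.
Gri (methods 1·2): 0.59 vs {0.42, 0.31, 0.35, 0.42} → pass.
Gri (methods 1·3): 0.46 vs {0.44, 0.32, 0.47, 0.31} → fail.
Gri (methods 2·3): 0.45 vs {0.39, 0.39, 0.37, 0.25} → pass.
IT (methods 1·2): 0.55 vs {0.63, 0.36, 0.42, 0.35} → fail.
IT (methods 1·3): 0.66 vs {0.61, 0.48, 0.31, 0.47} → pass.
IT (methods 2·3): 0.49 vs {0.47, 0.58, 0.25, 0.37} → fail.
5 of 9 fail.

5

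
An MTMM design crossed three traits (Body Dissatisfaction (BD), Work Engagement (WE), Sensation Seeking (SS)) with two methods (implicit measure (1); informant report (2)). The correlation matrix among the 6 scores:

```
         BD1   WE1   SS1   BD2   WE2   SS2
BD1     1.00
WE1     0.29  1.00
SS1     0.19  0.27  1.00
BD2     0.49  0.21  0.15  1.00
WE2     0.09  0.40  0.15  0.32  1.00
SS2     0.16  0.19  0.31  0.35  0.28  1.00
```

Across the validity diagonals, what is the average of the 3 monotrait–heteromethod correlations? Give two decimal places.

Convergent values: 0.49, 0.40, 0.31; mean = 1.20/3 = 0.40.

0.40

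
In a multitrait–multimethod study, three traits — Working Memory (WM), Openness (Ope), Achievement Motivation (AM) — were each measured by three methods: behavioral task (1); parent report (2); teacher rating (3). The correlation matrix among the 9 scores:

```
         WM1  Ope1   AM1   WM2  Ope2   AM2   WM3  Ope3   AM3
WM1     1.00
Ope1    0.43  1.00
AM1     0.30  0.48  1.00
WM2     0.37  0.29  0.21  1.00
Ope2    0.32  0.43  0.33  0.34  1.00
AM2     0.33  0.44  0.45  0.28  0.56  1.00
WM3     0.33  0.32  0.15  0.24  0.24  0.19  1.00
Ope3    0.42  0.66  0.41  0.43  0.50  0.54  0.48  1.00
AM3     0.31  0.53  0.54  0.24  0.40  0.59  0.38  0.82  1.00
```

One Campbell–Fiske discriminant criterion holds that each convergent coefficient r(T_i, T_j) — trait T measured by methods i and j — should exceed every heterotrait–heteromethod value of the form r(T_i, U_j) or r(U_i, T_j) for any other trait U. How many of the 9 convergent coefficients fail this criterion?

Checking each validity diagonal entry against its comparison values:
WM (methods 1·2): 0.37 vs {0.32, 0.29, 0.33, 0.21} → pass.
WM (methods 1·3): 0.33 vs {0.42, 0.32, 0.31, 0.15} → fail.
WM (methods 2·3): 0.24 vs {0.43, 0.24, 0.24, 0.19} → fail.
Ope (methods 1·2): 0.43 vs {0.29, 0.32, 0.44, 0.33} → fail.
Ope (methods 1·3): 0.66 vs {0.32, 0.42, 0.53, 0.41} → pass.
Ope (methods 2·3): 0.50 vs {0.24, 0.43, 0.40, 0.54} → fail.
AM (methods 1·2): 0.45 vs {0.21, 0.33, 0.33, 0.44} → pass.
AM (methods 1·3): 0.54 vs {0.15, 0.31, 0.41, 0.53} → pass.
AM (methods 2·3): 0.59 vs {0.19, 0.24, 0.54, 0.40} → pass.
4 of 9 fail.

4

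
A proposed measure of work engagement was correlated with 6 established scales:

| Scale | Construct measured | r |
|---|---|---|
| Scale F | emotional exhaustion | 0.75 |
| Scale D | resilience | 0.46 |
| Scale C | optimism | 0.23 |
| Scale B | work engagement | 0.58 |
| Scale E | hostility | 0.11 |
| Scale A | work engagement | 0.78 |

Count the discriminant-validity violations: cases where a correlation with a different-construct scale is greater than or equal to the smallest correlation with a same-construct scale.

1

Convergent (same construct = work engagement): Scale B, Scale A.
Smallest convergent = 0.58. Discriminant values: 0.75, 0.46, 0.23, 0.11; count ≥ 0.58 → 1.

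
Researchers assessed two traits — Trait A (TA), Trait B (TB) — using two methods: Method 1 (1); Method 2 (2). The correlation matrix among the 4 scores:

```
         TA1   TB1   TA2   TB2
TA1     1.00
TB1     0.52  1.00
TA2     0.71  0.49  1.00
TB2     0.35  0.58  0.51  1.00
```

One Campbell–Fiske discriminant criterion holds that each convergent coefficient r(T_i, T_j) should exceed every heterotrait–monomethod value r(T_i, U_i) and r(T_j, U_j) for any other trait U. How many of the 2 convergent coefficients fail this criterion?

0

Convergent coefficients and their comparison sets:
TA (methods 1·2): 0.71 vs {0.52, 0.51} → pass.
TB (methods 1·2): 0.58 vs {0.52, 0.51} → pass.
0 of 2 fail.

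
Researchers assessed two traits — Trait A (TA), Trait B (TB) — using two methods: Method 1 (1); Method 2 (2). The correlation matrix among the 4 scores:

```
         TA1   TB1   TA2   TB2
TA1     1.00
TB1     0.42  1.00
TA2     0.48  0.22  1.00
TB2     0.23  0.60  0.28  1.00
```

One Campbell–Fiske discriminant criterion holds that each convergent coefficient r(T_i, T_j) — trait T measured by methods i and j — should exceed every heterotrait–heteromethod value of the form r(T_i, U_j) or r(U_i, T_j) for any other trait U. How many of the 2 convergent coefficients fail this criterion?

0

Convergent coefficients and their comparison sets:
TA (methods 1·2): 0.48 vs {0.23, 0.22} → pass.
TB (methods 1·2): 0.60 vs {0.22, 0.23} → pass.
0 of 2 fail.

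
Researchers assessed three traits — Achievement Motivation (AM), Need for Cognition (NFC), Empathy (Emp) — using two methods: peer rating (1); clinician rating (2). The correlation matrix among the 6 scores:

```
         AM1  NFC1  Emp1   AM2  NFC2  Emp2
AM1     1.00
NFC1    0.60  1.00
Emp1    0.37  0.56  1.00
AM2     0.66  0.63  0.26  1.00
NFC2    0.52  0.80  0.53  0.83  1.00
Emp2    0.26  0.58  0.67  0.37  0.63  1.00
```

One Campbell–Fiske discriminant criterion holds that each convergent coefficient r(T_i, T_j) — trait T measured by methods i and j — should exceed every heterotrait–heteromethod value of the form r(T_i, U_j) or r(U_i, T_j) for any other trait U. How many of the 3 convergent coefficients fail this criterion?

Checking each validity diagonal entry against its comparison values:
AM (methods 1·2): 0.66 vs {0.52, 0.63, 0.26, 0.26} → pass.
NFC (methods 1·2): 0.80 vs {0.63, 0.52, 0.58, 0.53} → pass.
Emp (methods 1·2): 0.67 vs {0.26, 0.26, 0.53, 0.58} → pass.
0 of 3 fail.

0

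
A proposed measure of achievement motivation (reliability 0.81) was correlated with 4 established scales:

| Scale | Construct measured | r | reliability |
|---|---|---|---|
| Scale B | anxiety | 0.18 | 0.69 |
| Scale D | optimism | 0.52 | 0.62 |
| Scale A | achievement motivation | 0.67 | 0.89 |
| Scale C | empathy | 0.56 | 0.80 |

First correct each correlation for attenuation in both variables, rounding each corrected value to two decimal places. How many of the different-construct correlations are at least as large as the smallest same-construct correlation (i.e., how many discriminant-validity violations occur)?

0

Disattenuated r (r / √(r_scale · r_new)):
  Scale B (disc): 0.18 / √(0.69·0.81) = 0.24
  Scale D (disc): 0.52 / √(0.62·0.81) = 0.73
  Scale A (conv): 0.67 / √(0.89·0.81) = 0.79
  Scale C (disc): 0.56 / √(0.80·0.81) = 0.70
Smallest convergent = 0.79. Discriminant values: 0.24, 0.73, 0.70; count ≥ 0.79 → 0.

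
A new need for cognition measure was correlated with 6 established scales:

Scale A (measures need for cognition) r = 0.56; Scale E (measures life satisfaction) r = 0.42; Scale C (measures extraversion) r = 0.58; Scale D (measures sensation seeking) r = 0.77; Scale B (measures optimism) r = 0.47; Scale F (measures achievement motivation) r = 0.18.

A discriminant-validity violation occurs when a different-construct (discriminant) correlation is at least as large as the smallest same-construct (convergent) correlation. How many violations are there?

2

Convergent (same construct = need for cognition): Scale A.
Smallest convergent = 0.56. Discriminant values: 0.42, 0.58, 0.77, 0.47, 0.18; count ≥ 0.56 → 2.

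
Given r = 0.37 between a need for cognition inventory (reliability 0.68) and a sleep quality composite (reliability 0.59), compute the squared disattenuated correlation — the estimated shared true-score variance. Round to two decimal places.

0.34

Disattenuated r = 0.37 / √(0.68 × 0.59) = 0.37 / 0.6334 = 0.5841.
Shared true-score variance = 0.5841² = 0.3412 ≈ 0.34.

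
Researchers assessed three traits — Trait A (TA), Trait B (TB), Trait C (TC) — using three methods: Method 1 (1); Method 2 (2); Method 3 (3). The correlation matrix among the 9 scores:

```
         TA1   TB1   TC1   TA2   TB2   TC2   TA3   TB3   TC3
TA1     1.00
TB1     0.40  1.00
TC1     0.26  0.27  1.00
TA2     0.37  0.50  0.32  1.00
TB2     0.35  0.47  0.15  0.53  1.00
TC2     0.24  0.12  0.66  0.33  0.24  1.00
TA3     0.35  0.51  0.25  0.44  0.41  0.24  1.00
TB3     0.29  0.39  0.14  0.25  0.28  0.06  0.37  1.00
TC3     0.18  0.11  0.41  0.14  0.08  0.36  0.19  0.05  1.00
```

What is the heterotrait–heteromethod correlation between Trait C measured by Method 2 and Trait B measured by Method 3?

Different traits and methods: r(TC2, TB3) = 0.06.

0.06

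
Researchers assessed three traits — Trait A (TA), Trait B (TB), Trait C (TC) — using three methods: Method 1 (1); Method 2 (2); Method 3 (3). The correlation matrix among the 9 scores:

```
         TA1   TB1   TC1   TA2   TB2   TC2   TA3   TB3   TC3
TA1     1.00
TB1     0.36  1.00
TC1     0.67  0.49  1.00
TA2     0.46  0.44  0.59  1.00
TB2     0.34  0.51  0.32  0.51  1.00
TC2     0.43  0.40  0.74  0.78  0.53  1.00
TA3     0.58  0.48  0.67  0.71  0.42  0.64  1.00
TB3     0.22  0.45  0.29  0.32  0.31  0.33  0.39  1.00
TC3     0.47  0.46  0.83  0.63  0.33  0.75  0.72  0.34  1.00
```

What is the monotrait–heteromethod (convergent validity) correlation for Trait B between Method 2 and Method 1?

Same trait (TB), different methods: r(TB2, TB1) = 0.51.

0.51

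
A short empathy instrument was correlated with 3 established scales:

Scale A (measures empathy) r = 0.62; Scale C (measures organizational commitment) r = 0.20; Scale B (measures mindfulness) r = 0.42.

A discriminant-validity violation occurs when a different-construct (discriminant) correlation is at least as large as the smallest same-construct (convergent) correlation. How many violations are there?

Convergent (same construct = empathy): Scale A.
Smallest convergent = 0.62. Discriminant values: 0.20, 0.42; count ≥ 0.62 → 0.

0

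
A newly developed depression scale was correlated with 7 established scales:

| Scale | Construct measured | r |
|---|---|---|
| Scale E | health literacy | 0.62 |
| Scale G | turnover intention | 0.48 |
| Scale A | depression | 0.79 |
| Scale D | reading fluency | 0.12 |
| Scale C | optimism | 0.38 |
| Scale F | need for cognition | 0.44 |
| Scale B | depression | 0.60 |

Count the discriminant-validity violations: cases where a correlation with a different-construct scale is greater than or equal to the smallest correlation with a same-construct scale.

1

Convergent (same construct = depression): Scale A, Scale B.
Smallest convergent = 0.60. Discriminant values: 0.62, 0.48, 0.12, 0.38, 0.44; count ≥ 0.60 → 1.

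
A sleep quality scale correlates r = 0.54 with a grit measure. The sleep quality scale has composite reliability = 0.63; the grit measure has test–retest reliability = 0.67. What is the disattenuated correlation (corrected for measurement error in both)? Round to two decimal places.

0.83

r_true = r_obs / √(r_xx · r_yy) = 0.54 / √(0.63 × 0.67) = 0.54 / √0.4221 = 0.54 / 0.6497 ≈ 0.83.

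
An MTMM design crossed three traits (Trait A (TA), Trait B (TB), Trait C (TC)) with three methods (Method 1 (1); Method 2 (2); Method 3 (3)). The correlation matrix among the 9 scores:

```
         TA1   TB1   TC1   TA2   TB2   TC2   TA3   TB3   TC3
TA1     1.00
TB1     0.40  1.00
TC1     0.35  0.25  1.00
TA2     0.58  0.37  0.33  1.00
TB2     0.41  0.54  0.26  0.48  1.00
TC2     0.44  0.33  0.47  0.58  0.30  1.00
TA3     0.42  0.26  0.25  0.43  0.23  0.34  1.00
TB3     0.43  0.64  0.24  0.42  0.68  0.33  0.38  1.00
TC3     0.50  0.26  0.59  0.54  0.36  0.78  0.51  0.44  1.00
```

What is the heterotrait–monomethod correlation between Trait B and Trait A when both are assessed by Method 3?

Different traits, same method: r(TB3, TA3) = 0.38.

0.38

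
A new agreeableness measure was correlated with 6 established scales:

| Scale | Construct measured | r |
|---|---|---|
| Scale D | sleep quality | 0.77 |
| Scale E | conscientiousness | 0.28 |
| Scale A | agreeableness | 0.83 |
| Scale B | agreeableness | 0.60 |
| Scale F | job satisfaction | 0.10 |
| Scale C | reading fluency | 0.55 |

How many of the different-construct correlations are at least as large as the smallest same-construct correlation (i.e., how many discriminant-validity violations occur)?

Convergent (same construct = agreeableness): Scale A, Scale B.
Smallest convergent = 0.60. Discriminant values: 0.77, 0.28, 0.10, 0.55; count ≥ 0.60 → 1.

1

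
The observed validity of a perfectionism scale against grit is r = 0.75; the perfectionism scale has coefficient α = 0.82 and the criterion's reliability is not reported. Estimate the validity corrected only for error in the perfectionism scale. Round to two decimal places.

0.83

Single correction: r_c = r_obs / √r_xx = 0.75 / √0.82 = 0.75 / 0.9055 ≈ 0.83.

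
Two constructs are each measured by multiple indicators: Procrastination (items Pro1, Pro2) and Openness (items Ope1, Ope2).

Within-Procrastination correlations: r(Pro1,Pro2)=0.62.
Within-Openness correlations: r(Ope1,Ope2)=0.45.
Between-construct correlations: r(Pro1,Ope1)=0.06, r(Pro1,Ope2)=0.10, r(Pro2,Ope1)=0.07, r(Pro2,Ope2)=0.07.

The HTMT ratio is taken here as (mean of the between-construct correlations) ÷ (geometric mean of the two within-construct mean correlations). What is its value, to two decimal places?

Between-construct mean = 0.30/4 = 0.0750.
Mean within-Pro = 0.62/1 = 0.6200; mean within-Ope = 0.45/1 = 0.4500.
Geometric mean = √(0.6200 × 0.4500) = 0.5282.
HTMT = 0.0750 / 0.5282 = 0.14.

0.14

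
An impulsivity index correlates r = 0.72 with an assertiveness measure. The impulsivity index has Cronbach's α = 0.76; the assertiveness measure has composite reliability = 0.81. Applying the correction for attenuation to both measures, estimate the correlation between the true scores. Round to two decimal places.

0.92

r_true = r_obs / √(r_xx · r_yy) = 0.72 / √(0.76 × 0.81) = 0.72 / √0.6156 = 0.72 / 0.7846 ≈ 0.92.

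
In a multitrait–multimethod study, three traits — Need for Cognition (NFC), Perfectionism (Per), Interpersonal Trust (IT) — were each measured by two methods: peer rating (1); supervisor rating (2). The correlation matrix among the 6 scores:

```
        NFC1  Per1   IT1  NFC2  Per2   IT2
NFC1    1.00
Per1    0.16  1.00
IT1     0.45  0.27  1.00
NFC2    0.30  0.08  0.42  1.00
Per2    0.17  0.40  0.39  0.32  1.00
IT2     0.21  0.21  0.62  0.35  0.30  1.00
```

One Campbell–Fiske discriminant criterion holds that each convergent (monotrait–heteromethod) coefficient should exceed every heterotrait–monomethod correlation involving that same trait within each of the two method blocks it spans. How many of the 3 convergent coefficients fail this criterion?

1

Each convergent coefficient versus the relevant comparison correlations:
NFC (methods 1·2): 0.30 vs {0.16, 0.32, 0.45, 0.35} → fail.
Per (methods 1·2): 0.40 vs {0.16, 0.32, 0.27, 0.30} → pass.
IT (methods 1·2): 0.62 vs {0.45, 0.35, 0.27, 0.30} → pass.
1 of 3 fail.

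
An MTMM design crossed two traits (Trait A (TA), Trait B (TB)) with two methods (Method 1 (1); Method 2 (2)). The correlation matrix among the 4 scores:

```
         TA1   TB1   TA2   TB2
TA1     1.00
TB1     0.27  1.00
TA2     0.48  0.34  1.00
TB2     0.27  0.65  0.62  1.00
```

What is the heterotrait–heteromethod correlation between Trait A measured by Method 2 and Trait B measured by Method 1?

0.34

Different traits and methods: r(TA2, TB1) = 0.34.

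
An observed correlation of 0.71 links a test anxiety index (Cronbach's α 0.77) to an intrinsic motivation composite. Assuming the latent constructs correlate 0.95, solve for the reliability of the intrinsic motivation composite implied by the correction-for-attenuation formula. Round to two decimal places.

r_true = r_obs / √(r_xx · r_yy) ⇒ 0.95 = 0.71 / √(0.77 · r_yy).
√(0.77 · r_yy) = 0.71 / 0.95 = 0.7474; 0.77 · r_yy = 0.5586; r_yy = 0.5586 / 0.77 ≈ 0.73.

0.73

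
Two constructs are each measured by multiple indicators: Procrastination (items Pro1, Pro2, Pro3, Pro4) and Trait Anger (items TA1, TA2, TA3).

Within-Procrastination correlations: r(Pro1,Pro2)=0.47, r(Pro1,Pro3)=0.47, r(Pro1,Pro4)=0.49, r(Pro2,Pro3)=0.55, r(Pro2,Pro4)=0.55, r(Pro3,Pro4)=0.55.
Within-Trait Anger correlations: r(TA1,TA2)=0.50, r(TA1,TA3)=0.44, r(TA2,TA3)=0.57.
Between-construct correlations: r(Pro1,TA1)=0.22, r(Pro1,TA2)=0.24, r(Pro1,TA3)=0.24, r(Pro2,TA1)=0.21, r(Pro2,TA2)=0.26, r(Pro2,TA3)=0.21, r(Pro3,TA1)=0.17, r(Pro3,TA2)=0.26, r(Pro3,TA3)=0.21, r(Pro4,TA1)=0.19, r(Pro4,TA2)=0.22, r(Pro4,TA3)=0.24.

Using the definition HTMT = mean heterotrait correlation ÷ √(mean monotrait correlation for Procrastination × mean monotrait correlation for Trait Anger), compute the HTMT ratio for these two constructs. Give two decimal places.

Mean heterotrait r = 2.67/12 = 0.2225.
Mean within-Pro = 3.08/6 = 0.5133; mean within-TA = 1.51/3 = 0.5033.
Geometric mean = √(0.5133 × 0.5033) = 0.5083.
HTMT = 0.2225 / 0.5083 = 0.44.

0.44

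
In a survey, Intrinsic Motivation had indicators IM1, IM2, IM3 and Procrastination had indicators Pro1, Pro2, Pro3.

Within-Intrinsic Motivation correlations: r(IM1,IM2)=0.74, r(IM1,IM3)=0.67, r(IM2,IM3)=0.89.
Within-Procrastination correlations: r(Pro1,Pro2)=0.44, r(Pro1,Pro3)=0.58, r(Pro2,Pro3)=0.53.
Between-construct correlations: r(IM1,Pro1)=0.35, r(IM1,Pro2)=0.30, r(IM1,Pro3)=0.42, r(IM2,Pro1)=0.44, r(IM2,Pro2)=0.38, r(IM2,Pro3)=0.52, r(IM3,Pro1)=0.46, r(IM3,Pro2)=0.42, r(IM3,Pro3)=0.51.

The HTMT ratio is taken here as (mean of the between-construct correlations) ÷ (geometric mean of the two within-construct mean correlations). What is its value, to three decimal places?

Between-construct mean = 3.80/9 = 0.4222.
Mean within-IM = 2.30/3 = 0.7667; mean within-Pro = 1.55/3 = 0.5167.
Geometric mean = √(0.7667 × 0.5167) = 0.6294.
HTMT = 0.4222 / 0.6294 = 0.671.

0.671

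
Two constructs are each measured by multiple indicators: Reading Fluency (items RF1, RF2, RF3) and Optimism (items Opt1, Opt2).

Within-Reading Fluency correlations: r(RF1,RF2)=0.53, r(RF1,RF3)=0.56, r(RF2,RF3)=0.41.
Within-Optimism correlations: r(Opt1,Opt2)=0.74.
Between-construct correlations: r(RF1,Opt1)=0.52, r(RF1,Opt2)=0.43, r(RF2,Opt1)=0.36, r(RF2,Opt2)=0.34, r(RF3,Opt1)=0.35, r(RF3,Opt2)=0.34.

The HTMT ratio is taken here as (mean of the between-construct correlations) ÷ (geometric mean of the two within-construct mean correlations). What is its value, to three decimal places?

Mean heterotrait r = 2.34/6 = 0.3900.
Mean within-RF = 1.50/3 = 0.5000; mean within-Opt = 0.74/1 = 0.7400.
Geometric mean = √(0.5000 × 0.7400) = 0.6083.
HTMT = 0.3900 / 0.6083 = 0.641.

0.641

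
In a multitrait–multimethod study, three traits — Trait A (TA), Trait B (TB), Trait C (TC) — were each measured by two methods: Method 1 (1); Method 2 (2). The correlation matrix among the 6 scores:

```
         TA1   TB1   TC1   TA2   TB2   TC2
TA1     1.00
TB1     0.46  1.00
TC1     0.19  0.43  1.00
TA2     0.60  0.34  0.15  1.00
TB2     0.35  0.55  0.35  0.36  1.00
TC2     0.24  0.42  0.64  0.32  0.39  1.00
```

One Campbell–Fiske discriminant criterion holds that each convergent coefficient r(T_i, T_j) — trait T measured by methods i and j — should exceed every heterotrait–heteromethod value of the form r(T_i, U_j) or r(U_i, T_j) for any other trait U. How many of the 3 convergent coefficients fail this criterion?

0

Checking each validity diagonal entry against its comparison values:
TA (methods 1·2): 0.60 vs {0.35, 0.34, 0.24, 0.15} → pass.
TB (methods 1·2): 0.55 vs {0.34, 0.35, 0.42, 0.35} → pass.
TC (methods 1·2): 0.64 vs {0.15, 0.24, 0.35, 0.42} → pass.
0 of 3 fail.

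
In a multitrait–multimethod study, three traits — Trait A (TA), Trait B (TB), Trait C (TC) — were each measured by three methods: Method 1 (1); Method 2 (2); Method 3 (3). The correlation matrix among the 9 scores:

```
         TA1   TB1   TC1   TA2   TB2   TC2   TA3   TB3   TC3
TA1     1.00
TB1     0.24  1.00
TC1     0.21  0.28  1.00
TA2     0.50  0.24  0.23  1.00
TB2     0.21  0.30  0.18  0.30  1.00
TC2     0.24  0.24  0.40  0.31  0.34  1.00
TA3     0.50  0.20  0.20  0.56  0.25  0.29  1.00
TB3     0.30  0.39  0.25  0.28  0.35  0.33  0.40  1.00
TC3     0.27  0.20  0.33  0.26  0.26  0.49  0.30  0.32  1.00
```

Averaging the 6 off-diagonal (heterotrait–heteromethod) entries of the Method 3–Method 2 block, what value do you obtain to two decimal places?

0.28

HTHM values (method 3 × method 2): 0.25, 0.29, 0.28, 0.33, 0.26, 0.26; mean = 1.67/6 = 0.28.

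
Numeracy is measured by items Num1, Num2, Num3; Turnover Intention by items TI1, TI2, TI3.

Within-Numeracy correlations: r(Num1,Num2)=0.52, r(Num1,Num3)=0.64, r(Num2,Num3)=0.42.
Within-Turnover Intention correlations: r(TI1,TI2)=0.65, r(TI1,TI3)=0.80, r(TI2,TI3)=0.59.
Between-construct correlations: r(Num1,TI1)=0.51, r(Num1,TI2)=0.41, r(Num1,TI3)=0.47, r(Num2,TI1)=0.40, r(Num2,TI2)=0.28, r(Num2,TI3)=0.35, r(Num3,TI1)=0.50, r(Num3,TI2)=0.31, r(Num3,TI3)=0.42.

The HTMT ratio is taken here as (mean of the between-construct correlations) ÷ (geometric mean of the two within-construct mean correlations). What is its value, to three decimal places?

Mean heterotrait r = 3.65/9 = 0.4056.
Mean within-Num = 1.58/3 = 0.5267; mean within-TI = 2.04/3 = 0.6800.
Geometric mean = √(0.5267 × 0.6800) = 0.5985.
HTMT = 0.4056 / 0.5985 = 0.678.

0.678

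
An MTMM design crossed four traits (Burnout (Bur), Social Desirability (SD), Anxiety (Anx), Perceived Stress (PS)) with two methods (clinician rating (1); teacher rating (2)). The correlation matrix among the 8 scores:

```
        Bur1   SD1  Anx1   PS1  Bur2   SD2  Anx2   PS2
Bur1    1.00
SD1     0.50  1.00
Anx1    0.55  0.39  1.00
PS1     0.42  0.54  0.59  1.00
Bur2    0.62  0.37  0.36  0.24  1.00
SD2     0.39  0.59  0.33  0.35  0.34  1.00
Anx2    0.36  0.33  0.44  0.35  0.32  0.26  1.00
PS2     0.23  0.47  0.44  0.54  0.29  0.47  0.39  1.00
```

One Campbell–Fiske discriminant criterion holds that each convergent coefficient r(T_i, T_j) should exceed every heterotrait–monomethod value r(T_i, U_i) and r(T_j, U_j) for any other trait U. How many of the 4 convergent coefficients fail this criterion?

Convergent coefficients and their comparison sets:
Bur (methods 1·2): 0.62 vs {0.50, 0.34, 0.55, 0.32, 0.42, 0.29} → pass.
SD (methods 1·2): 0.59 vs {0.50, 0.34, 0.39, 0.26, 0.54, 0.47} → pass.
Anx (methods 1·2): 0.44 vs {0.55, 0.32, 0.39, 0.26, 0.59, 0.39} → fail.
PS (methods 1·2): 0.54 vs {0.42, 0.29, 0.54, 0.47, 0.59, 0.39} → fail.
2 of 4 fail.

2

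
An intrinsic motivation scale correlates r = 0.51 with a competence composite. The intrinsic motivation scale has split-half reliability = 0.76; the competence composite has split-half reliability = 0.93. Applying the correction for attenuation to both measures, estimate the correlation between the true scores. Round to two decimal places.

0.61

r_true = r_obs / √(r_xx · r_yy) = 0.51 / √(0.76 × 0.93) = 0.51 / √0.7068 = 0.51 / 0.8407 ≈ 0.61.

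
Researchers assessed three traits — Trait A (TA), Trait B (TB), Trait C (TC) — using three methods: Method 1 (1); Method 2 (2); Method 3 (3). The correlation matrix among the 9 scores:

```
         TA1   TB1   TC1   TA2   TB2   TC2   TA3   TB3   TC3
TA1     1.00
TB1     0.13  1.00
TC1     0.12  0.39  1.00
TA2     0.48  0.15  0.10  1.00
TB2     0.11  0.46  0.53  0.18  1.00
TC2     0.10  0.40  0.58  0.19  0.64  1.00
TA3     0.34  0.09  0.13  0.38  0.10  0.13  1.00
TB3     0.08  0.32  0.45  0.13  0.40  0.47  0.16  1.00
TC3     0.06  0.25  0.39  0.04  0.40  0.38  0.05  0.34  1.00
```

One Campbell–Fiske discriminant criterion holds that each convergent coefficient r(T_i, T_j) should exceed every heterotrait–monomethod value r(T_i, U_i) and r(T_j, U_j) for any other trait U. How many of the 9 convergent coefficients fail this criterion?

6

Checking each validity diagonal entry against its comparison values:
TA (methods 1·2): 0.48 vs {0.13, 0.18, 0.12, 0.19} → pass.
TA (methods 1·3): 0.34 vs {0.13, 0.16, 0.12, 0.05} → pass.
TA (methods 2·3): 0.38 vs {0.18, 0.16, 0.19, 0.05} → pass.
TB (methods 1·2): 0.46 vs {0.13, 0.18, 0.39, 0.64} → fail.
TB (methods 1·3): 0.32 vs {0.13, 0.16, 0.39, 0.34} → fail.
TB (methods 2·3): 0.40 vs {0.18, 0.16, 0.64, 0.34} → fail.
TC (methods 1·2): 0.58 vs {0.12, 0.19, 0.39, 0.64} → fail.
TC (methods 1·3): 0.39 vs {0.12, 0.05, 0.39, 0.34} → fail.
TC (methods 2·3): 0.38 vs {0.19, 0.05, 0.64, 0.34} → fail.
6 of 9 fail.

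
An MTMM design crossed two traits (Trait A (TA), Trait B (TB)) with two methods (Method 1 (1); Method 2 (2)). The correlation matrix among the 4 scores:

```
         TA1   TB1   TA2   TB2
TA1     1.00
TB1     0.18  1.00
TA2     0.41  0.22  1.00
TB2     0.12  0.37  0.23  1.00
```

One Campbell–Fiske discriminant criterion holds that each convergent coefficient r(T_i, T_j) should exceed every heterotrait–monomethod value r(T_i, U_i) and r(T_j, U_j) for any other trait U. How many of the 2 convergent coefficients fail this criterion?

Each convergent coefficient versus the relevant comparison correlations:
TA (methods 1·2): 0.41 vs {0.18, 0.23} → pass.
TB (methods 1·2): 0.37 vs {0.18, 0.23} → pass.
0 of 2 fail.

0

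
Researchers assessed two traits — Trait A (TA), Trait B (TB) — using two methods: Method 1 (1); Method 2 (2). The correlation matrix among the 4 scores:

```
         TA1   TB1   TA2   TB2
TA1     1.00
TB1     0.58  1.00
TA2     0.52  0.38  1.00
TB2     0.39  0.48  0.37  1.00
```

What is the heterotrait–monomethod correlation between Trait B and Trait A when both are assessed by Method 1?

0.58

Different traits, same method: r(TB1, TA1) = 0.58.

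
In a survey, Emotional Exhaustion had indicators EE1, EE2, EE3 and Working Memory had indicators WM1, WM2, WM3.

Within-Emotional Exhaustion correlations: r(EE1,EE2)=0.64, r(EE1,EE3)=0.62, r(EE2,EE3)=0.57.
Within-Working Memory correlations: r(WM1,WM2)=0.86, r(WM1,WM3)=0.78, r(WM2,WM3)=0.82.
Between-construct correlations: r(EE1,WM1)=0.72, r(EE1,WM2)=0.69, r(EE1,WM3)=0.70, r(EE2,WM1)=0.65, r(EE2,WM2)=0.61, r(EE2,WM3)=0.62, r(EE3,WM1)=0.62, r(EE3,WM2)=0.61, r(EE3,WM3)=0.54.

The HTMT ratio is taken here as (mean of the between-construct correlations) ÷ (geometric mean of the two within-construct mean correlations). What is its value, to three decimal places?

Mean between = 5.76/9 = 0.6400.
Mean within-EE = 1.83/3 = 0.6100; mean within-WM = 2.46/3 = 0.8200.
Geometric mean = √(0.6100 × 0.8200) = 0.7072.
HTMT = 0.6400 / 0.7072 = 0.905.

0.905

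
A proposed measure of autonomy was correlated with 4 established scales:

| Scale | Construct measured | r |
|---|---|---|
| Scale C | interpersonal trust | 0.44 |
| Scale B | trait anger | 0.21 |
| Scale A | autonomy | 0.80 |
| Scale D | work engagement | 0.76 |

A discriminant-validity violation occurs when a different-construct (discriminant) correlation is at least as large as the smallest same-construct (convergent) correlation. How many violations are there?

0

Convergent (same construct = autonomy): Scale A.
Smallest convergent = 0.80. Discriminant values: 0.44, 0.21, 0.76; count ≥ 0.80 → 0.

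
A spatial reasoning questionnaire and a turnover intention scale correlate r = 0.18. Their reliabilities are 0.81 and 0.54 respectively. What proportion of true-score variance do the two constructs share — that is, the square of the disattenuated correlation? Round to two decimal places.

Disattenuated r = 0.18 / √(0.81 × 0.54) = 0.18 / 0.6614 = 0.2721.
Shared true-score variance = 0.2721² = 0.0740 ≈ 0.07.

0.07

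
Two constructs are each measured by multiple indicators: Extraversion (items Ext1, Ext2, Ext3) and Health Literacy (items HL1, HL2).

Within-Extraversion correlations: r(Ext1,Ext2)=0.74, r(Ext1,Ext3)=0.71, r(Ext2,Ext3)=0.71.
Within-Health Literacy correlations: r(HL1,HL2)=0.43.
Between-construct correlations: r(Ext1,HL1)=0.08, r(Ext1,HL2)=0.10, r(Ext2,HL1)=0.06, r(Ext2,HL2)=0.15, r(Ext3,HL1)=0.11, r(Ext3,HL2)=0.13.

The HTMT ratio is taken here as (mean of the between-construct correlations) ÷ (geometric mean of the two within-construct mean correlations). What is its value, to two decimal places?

0.19

Between-construct mean = 0.63/6 = 0.1050.
Mean within-Ext = 2.16/3 = 0.7200; mean within-HL = 0.43/1 = 0.4300.
Geometric mean = √(0.7200 × 0.4300) = 0.5564.
HTMT = 0.1050 / 0.5564 = 0.19.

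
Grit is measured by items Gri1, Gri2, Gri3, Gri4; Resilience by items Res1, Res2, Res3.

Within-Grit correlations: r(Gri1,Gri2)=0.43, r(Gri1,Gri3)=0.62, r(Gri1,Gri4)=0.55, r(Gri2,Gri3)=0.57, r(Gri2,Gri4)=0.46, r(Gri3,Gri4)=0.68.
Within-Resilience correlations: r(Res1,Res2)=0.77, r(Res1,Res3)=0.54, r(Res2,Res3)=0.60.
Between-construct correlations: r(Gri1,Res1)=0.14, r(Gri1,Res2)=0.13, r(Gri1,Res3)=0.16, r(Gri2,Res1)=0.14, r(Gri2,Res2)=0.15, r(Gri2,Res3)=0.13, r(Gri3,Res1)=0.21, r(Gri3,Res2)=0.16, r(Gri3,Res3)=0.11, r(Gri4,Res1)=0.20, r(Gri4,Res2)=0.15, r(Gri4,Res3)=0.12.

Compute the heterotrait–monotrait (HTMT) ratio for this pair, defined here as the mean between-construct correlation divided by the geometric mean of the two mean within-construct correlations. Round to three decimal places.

Mean between = 1.80/12 = 0.1500.
Mean within-Gri = 3.31/6 = 0.5517; mean within-Res = 1.91/3 = 0.6367.
Geometric mean = √(0.5517 × 0.6367) = 0.5927.
HTMT = 0.1500 / 0.5927 = 0.253.

0.253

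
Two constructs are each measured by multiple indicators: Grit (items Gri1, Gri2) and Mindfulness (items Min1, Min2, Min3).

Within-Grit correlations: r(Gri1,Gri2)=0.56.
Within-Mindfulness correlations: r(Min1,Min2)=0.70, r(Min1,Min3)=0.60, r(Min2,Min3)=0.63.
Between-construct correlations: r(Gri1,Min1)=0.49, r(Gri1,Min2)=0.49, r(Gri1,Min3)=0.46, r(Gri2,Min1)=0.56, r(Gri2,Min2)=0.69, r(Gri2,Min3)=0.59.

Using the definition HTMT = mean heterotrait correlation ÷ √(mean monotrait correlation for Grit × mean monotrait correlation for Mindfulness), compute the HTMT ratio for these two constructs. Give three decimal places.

Mean between = 3.28/6 = 0.5467.
Mean within-Gri = 0.56/1 = 0.5600; mean within-Min = 1.93/3 = 0.6433.
Geometric mean = √(0.5600 × 0.6433) = 0.6002.
HTMT = 0.5467 / 0.6002 = 0.911.

0.911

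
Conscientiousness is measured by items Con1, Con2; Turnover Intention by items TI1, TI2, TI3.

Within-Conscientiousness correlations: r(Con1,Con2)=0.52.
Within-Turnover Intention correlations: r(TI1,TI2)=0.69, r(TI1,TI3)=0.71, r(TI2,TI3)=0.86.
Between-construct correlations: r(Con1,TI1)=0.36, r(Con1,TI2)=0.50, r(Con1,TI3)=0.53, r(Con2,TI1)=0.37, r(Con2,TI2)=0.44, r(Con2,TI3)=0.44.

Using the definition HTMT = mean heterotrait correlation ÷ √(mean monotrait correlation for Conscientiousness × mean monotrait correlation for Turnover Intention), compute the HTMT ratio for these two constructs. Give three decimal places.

0.703

Mean between = 2.64/6 = 0.4400.
Mean within-Con = 0.52/1 = 0.5200; mean within-TI = 2.26/3 = 0.7533.
Geometric mean = √(0.5200 × 0.7533) = 0.6259.
HTMT = 0.4400 / 0.6259 = 0.703.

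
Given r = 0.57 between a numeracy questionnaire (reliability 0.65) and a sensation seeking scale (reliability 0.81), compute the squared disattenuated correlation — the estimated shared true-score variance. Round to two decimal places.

0.62

Disattenuated r = 0.57 / √(0.65 × 0.81) = 0.57 / 0.7256 = 0.7856.
Shared true-score variance = 0.7856² = 0.6172 ≈ 0.62.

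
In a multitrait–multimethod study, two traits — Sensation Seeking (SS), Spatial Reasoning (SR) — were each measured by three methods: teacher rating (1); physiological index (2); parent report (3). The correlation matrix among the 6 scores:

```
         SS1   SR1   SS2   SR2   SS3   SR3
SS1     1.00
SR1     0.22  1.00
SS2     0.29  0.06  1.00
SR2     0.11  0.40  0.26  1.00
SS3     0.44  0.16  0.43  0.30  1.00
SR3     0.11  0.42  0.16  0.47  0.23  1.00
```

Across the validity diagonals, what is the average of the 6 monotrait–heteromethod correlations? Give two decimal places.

0.41

Convergent values: 0.29, 0.44, 0.43, 0.40, 0.42, 0.47; mean = 2.45/6 = 0.41.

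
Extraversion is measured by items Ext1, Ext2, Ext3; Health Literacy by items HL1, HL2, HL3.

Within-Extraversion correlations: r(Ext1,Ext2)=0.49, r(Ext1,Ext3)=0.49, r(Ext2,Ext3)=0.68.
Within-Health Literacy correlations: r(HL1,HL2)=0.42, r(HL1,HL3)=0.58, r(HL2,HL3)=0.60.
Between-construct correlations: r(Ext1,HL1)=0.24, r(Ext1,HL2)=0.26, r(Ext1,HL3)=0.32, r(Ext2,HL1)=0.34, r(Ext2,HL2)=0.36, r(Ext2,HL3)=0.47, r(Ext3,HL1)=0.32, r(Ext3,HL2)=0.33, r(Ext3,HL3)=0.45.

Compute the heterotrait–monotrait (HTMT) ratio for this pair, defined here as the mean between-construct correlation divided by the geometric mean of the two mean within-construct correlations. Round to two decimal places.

Mean heterotrait r = 3.09/9 = 0.3433.
Mean within-Ext = 1.66/3 = 0.5533; mean within-HL = 1.60/3 = 0.5333.
Geometric mean = √(0.5533 × 0.5333) = 0.5432.
HTMT = 0.3433 / 0.5432 = 0.63.

0.63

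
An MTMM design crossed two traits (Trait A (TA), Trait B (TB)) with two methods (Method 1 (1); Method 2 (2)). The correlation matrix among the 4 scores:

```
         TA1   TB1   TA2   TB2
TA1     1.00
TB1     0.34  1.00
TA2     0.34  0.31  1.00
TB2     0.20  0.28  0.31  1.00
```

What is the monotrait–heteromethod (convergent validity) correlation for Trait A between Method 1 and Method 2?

0.34

Same trait (TA), different methods: r(TA1, TA2) = 0.34.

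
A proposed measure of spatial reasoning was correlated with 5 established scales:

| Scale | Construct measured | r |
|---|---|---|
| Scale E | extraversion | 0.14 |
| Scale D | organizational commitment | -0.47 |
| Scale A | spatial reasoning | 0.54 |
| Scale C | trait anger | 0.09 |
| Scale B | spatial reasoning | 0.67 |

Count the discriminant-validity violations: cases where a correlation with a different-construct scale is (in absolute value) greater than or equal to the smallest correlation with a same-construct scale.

0

Convergent (same construct = spatial reasoning): Scale A, Scale B.
Smallest convergent = 0.54. Discriminant |r|: 0.14, 0.47, 0.09; count ≥ 0.54 → 0.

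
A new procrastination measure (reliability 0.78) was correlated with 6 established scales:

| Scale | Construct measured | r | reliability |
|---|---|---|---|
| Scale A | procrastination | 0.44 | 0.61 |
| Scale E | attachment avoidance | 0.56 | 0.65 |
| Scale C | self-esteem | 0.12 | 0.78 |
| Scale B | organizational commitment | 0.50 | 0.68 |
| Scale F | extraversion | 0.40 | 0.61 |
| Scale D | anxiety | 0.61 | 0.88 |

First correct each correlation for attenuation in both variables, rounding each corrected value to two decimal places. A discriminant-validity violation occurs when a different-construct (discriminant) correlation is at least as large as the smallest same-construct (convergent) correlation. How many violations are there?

3

Disattenuated r (r / √(r_scale · r_new)):
  Scale A (conv): 0.44 / √(0.61·0.78) = 0.64
  Scale E (disc): 0.56 / √(0.65·0.78) = 0.79
  Scale C (disc): 0.12 / √(0.78·0.78) = 0.15
  Scale B (disc): 0.50 / √(0.68·0.78) = 0.69
  Scale F (disc): 0.40 / √(0.61·0.78) = 0.58
  Scale D (disc): 0.61 / √(0.88·0.78) = 0.74
Smallest convergent = 0.64. Discriminant values: 0.79, 0.15, 0.69, 0.58, 0.74; count ≥ 0.64 → 3.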